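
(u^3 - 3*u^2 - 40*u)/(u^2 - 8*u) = u + 5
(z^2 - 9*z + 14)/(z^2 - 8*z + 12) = (z - 7)/(z - 6)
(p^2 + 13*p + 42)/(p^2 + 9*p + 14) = (p + 6)/(p + 2)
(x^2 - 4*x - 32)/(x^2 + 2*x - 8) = (x - 8)/(x - 2)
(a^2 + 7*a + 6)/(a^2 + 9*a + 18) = (a + 1)/(a + 3)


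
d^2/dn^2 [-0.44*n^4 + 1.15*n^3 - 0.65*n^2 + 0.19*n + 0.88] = -5.28*n^2 + 6.9*n - 1.3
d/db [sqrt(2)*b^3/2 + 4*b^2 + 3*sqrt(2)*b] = 3*sqrt(2)*b^2/2 + 8*b + 3*sqrt(2)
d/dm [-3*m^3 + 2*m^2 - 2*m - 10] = -9*m^2 + 4*m - 2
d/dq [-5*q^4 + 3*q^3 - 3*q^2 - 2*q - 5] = -20*q^3 + 9*q^2 - 6*q - 2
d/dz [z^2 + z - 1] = 2*z + 1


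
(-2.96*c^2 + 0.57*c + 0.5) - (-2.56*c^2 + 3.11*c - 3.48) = -0.4*c^2 - 2.54*c + 3.98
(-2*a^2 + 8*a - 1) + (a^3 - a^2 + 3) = a^3 - 3*a^2 + 8*a + 2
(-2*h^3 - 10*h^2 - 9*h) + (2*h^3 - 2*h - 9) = -10*h^2 - 11*h - 9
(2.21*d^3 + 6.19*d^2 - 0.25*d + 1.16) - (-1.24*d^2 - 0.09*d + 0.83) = 2.21*d^3 + 7.43*d^2 - 0.16*d + 0.33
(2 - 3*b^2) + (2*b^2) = 2 - b^2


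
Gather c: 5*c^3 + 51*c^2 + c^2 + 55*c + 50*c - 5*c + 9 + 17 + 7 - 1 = 5*c^3 + 52*c^2 + 100*c + 32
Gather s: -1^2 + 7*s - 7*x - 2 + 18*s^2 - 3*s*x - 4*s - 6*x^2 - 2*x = 18*s^2 + s*(3 - 3*x) - 6*x^2 - 9*x - 3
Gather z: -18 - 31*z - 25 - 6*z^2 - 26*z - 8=-6*z^2 - 57*z - 51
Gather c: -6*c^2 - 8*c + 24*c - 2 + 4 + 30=-6*c^2 + 16*c + 32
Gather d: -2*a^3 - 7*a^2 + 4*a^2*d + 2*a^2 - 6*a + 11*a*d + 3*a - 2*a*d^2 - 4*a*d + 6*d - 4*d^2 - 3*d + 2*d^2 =-2*a^3 - 5*a^2 - 3*a + d^2*(-2*a - 2) + d*(4*a^2 + 7*a + 3)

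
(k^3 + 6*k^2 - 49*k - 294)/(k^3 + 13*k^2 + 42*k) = (k - 7)/k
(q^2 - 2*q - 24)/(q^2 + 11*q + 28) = (q - 6)/(q + 7)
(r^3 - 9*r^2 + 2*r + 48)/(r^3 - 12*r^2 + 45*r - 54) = (r^2 - 6*r - 16)/(r^2 - 9*r + 18)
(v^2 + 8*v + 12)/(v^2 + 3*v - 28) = (v^2 + 8*v + 12)/(v^2 + 3*v - 28)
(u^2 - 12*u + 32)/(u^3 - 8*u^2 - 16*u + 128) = 1/(u + 4)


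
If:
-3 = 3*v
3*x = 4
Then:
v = -1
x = 4/3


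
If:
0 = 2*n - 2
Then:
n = 1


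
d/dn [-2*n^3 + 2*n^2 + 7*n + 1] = -6*n^2 + 4*n + 7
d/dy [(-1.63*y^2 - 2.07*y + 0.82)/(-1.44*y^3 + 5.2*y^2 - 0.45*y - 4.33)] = (-2.3472*y^4 - 5.9616*y^3 + 15.0399*y^2 + 5.5878*y + 9.3321)/(2.0736*y^6 - 14.976*y^5 + 28.336*y^4 + 7.7904*y^3 - 44.8295*y^2 + 3.897*y + 18.7489)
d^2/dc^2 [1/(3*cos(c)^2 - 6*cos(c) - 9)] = (4*sin(c)^2/3 + 2*cos(c) - 6)*sin(c)^2/(sin(c)^2 + 2*cos(c) + 2)^3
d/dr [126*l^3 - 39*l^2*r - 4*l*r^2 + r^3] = -39*l^2 - 8*l*r + 3*r^2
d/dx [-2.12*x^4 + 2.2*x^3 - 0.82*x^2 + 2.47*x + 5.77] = -8.48*x^3 + 6.6*x^2 - 1.64*x + 2.47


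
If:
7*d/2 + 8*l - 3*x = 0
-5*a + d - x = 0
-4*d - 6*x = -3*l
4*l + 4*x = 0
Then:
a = 0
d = 0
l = 0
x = 0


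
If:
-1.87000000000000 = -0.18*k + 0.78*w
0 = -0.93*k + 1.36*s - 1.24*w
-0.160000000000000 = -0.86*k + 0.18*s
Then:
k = -0.33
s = -2.48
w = -2.47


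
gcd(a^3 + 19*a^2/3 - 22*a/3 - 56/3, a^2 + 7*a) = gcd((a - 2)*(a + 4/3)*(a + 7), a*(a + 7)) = a + 7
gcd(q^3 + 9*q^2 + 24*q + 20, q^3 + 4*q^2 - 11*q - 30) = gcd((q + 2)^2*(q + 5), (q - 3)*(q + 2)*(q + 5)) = q^2 + 7*q + 10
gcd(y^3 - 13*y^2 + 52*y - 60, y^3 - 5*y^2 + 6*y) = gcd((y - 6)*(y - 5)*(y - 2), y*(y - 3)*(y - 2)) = y - 2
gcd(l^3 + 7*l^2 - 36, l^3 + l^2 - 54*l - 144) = l^2 + 9*l + 18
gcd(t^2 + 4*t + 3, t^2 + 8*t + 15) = t + 3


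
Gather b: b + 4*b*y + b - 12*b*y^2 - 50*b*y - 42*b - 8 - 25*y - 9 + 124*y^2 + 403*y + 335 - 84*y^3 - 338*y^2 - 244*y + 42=b*(-12*y^2 - 46*y - 40) - 84*y^3 - 214*y^2 + 134*y + 360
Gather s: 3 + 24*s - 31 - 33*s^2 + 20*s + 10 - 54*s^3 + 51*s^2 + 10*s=-54*s^3 + 18*s^2 + 54*s - 18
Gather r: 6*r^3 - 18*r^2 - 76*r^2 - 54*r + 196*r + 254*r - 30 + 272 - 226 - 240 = 6*r^3 - 94*r^2 + 396*r - 224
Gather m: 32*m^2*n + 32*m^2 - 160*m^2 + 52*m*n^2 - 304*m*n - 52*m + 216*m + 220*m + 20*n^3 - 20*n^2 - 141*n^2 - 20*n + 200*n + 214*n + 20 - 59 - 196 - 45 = m^2*(32*n - 128) + m*(52*n^2 - 304*n + 384) + 20*n^3 - 161*n^2 + 394*n - 280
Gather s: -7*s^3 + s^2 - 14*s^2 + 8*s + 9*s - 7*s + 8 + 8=-7*s^3 - 13*s^2 + 10*s + 16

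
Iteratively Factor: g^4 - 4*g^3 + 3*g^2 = (g - 3)*(g^3 - g^2) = g*(g - 3)*(g^2 - g) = g^2*(g - 3)*(g - 1)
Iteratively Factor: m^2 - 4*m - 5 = (m - 5)*(m + 1)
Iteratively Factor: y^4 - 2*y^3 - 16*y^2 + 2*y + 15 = (y - 5)*(y^3 + 3*y^2 - y - 3) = (y - 5)*(y + 1)*(y^2 + 2*y - 3) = (y - 5)*(y + 1)*(y + 3)*(y - 1)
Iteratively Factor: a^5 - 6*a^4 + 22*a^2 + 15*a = (a + 1)*(a^4 - 7*a^3 + 7*a^2 + 15*a) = a*(a + 1)*(a^3 - 7*a^2 + 7*a + 15) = a*(a - 5)*(a + 1)*(a^2 - 2*a - 3) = a*(a - 5)*(a + 1)^2*(a - 3)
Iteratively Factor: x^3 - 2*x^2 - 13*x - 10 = (x - 5)*(x^2 + 3*x + 2) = (x - 5)*(x + 2)*(x + 1)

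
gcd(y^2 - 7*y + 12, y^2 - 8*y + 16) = y - 4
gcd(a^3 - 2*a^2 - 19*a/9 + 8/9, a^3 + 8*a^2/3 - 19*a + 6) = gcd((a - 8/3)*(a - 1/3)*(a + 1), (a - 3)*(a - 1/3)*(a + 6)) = a - 1/3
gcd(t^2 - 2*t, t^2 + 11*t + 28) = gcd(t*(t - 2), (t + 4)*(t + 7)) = 1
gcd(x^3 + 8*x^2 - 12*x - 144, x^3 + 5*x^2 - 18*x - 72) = x^2 + 2*x - 24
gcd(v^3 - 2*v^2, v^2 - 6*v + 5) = 1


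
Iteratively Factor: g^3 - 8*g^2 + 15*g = (g - 5)*(g^2 - 3*g) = g*(g - 5)*(g - 3)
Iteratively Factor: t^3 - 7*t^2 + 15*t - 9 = (t - 3)*(t^2 - 4*t + 3) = (t - 3)*(t - 1)*(t - 3)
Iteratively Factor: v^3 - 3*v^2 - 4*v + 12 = (v - 3)*(v^2 - 4) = (v - 3)*(v + 2)*(v - 2)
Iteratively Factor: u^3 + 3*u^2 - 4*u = (u - 1)*(u^2 + 4*u) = (u - 1)*(u + 4)*(u)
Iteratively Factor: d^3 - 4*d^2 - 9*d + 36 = (d - 4)*(d^2 - 9) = (d - 4)*(d + 3)*(d - 3)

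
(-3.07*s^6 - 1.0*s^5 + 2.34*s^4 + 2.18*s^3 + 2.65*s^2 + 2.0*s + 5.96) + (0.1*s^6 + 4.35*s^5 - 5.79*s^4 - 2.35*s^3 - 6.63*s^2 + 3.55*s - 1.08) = -2.97*s^6 + 3.35*s^5 - 3.45*s^4 - 0.17*s^3 - 3.98*s^2 + 5.55*s + 4.88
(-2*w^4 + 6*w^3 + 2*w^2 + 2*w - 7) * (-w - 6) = 2*w^5 + 6*w^4 - 38*w^3 - 14*w^2 - 5*w + 42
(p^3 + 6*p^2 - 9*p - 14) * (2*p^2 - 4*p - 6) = 2*p^5 + 8*p^4 - 48*p^3 - 28*p^2 + 110*p + 84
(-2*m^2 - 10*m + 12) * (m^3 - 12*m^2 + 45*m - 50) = -2*m^5 + 14*m^4 + 42*m^3 - 494*m^2 + 1040*m - 600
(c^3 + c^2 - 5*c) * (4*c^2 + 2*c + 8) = 4*c^5 + 6*c^4 - 10*c^3 - 2*c^2 - 40*c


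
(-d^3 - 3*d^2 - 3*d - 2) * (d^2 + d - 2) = -d^5 - 4*d^4 - 4*d^3 + d^2 + 4*d + 4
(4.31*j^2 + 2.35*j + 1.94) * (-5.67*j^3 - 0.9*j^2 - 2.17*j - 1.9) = -24.4377*j^5 - 17.2035*j^4 - 22.4675*j^3 - 15.0345*j^2 - 8.6748*j - 3.686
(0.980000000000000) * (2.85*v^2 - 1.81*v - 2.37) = 2.793*v^2 - 1.7738*v - 2.3226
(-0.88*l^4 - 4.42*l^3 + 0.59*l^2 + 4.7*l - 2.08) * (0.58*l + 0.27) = -0.5104*l^5 - 2.8012*l^4 - 0.8512*l^3 + 2.8853*l^2 + 0.0626000000000002*l - 0.5616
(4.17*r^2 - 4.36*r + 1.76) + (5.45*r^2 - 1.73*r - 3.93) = 9.62*r^2 - 6.09*r - 2.17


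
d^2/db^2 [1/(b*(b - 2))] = 2*(b^2 + b*(b - 2) + (b - 2)^2)/(b^3*(b - 2)^3)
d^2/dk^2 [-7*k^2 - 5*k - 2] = -14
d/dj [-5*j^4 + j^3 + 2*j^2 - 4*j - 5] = -20*j^3 + 3*j^2 + 4*j - 4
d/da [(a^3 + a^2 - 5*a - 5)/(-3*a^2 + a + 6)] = (-3*a^4 + 2*a^3 + 4*a^2 - 18*a - 25)/(9*a^4 - 6*a^3 - 35*a^2 + 12*a + 36)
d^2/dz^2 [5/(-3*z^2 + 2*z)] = 10*(3*z*(3*z - 2) - 4*(3*z - 1)^2)/(z^3*(3*z - 2)^3)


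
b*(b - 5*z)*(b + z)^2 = b^4 - 3*b^3*z - 9*b^2*z^2 - 5*b*z^3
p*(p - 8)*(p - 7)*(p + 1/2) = p^4 - 29*p^3/2 + 97*p^2/2 + 28*p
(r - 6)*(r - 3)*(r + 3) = r^3 - 6*r^2 - 9*r + 54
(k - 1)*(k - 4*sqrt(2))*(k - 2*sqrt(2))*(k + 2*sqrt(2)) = k^4 - 4*sqrt(2)*k^3 - k^3 - 8*k^2 + 4*sqrt(2)*k^2 + 8*k + 32*sqrt(2)*k - 32*sqrt(2)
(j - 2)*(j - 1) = j^2 - 3*j + 2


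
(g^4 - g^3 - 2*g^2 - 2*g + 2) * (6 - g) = -g^5 + 7*g^4 - 4*g^3 - 10*g^2 - 14*g + 12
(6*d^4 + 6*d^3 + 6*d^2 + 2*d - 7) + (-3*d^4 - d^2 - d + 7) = 3*d^4 + 6*d^3 + 5*d^2 + d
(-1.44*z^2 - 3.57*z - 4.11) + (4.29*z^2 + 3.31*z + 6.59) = 2.85*z^2 - 0.26*z + 2.48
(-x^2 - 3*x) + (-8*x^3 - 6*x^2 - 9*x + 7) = -8*x^3 - 7*x^2 - 12*x + 7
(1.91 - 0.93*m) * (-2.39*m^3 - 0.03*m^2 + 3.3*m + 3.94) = 2.2227*m^4 - 4.537*m^3 - 3.1263*m^2 + 2.6388*m + 7.5254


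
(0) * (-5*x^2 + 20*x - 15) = 0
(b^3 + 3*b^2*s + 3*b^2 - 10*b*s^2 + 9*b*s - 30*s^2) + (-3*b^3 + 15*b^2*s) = -2*b^3 + 18*b^2*s + 3*b^2 - 10*b*s^2 + 9*b*s - 30*s^2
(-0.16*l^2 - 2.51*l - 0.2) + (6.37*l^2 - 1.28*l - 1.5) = 6.21*l^2 - 3.79*l - 1.7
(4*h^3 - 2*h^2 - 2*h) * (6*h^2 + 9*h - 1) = 24*h^5 + 24*h^4 - 34*h^3 - 16*h^2 + 2*h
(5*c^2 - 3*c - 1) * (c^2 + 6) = 5*c^4 - 3*c^3 + 29*c^2 - 18*c - 6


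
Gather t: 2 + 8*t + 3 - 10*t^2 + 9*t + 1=-10*t^2 + 17*t + 6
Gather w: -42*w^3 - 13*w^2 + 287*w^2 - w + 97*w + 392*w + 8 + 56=-42*w^3 + 274*w^2 + 488*w + 64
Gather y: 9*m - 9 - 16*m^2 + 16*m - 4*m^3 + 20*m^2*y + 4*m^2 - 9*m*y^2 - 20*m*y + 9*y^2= -4*m^3 - 12*m^2 + 25*m + y^2*(9 - 9*m) + y*(20*m^2 - 20*m) - 9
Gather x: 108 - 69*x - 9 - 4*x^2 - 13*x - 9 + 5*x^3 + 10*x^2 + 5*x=5*x^3 + 6*x^2 - 77*x + 90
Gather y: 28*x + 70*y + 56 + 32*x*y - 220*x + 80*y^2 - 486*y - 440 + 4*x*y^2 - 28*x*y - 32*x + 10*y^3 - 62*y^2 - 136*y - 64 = -224*x + 10*y^3 + y^2*(4*x + 18) + y*(4*x - 552) - 448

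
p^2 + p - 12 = (p - 3)*(p + 4)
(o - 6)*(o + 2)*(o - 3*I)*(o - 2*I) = o^4 - 4*o^3 - 5*I*o^3 - 18*o^2 + 20*I*o^2 + 24*o + 60*I*o + 72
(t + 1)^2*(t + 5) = t^3 + 7*t^2 + 11*t + 5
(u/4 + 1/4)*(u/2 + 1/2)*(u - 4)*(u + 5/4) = u^4/8 - 3*u^3/32 - 19*u^2/16 - 51*u/32 - 5/8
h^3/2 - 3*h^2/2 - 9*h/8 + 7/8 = (h/2 + 1/2)*(h - 7/2)*(h - 1/2)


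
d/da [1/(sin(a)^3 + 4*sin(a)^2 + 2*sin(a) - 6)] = (-8*sin(a) + 3*cos(a)^2 - 5)*cos(a)/(sin(a)^3 + 4*sin(a)^2 + 2*sin(a) - 6)^2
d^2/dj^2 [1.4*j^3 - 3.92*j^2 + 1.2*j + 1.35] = 8.4*j - 7.84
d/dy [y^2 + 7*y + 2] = 2*y + 7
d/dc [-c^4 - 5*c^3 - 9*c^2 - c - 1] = -4*c^3 - 15*c^2 - 18*c - 1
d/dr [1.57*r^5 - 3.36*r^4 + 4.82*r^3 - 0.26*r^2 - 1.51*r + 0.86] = 7.85*r^4 - 13.44*r^3 + 14.46*r^2 - 0.52*r - 1.51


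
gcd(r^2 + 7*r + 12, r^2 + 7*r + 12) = r^2 + 7*r + 12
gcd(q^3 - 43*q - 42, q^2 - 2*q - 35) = q - 7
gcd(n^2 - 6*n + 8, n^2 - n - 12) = n - 4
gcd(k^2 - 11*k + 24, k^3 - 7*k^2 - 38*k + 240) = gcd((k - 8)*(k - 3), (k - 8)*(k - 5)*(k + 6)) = k - 8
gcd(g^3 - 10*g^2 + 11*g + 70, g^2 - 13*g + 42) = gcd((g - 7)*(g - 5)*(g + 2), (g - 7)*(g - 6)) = g - 7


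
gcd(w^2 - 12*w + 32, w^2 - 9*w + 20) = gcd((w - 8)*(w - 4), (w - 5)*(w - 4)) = w - 4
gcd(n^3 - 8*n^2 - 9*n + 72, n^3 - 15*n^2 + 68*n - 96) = n^2 - 11*n + 24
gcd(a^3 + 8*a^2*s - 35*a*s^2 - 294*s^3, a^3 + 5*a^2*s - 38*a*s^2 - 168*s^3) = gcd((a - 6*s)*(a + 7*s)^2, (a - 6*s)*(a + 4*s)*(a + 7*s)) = -a^2 - a*s + 42*s^2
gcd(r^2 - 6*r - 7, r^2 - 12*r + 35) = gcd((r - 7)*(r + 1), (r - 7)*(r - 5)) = r - 7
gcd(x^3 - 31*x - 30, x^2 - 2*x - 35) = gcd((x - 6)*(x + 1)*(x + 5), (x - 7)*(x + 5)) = x + 5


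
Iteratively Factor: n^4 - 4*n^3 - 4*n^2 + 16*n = (n)*(n^3 - 4*n^2 - 4*n + 16) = n*(n - 2)*(n^2 - 2*n - 8) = n*(n - 4)*(n - 2)*(n + 2)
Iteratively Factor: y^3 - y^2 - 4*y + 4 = (y - 1)*(y^2 - 4) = (y - 2)*(y - 1)*(y + 2)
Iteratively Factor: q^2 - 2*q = (q - 2)*(q)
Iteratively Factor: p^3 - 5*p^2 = (p)*(p^2 - 5*p) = p*(p - 5)*(p)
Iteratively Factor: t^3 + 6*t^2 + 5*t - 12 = (t + 4)*(t^2 + 2*t - 3) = (t - 1)*(t + 4)*(t + 3)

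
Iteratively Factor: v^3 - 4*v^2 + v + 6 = (v - 3)*(v^2 - v - 2) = (v - 3)*(v + 1)*(v - 2)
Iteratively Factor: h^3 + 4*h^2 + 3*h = (h + 3)*(h^2 + h) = (h + 1)*(h + 3)*(h)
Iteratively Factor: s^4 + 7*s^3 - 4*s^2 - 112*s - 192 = (s - 4)*(s^3 + 11*s^2 + 40*s + 48) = (s - 4)*(s + 3)*(s^2 + 8*s + 16) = (s - 4)*(s + 3)*(s + 4)*(s + 4)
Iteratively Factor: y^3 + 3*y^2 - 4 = (y - 1)*(y^2 + 4*y + 4) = (y - 1)*(y + 2)*(y + 2)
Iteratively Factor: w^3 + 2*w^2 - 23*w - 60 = (w - 5)*(w^2 + 7*w + 12) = (w - 5)*(w + 4)*(w + 3)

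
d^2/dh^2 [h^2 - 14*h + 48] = 2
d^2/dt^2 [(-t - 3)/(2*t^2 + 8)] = (-4*t^2*(t + 3) + 3*(t + 1)*(t^2 + 4))/(t^2 + 4)^3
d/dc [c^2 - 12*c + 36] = 2*c - 12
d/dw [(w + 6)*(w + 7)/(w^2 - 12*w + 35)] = (-25*w^2 - 14*w + 959)/(w^4 - 24*w^3 + 214*w^2 - 840*w + 1225)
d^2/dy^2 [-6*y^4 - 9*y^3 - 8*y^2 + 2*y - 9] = -72*y^2 - 54*y - 16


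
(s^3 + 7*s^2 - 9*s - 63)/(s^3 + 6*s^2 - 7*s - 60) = (s^2 + 10*s + 21)/(s^2 + 9*s + 20)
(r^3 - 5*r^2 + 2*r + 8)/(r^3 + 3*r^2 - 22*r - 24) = (r - 2)/(r + 6)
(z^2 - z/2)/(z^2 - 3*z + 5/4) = 2*z/(2*z - 5)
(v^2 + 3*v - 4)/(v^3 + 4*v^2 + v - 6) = (v + 4)/(v^2 + 5*v + 6)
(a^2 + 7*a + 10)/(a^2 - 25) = (a + 2)/(a - 5)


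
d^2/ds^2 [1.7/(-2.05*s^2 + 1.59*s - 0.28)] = (14.2885*s^2 - 11.0823*s - 1.7*(4.1*s - 1.59)*(8.2*s - 3.18) + 1.9516)/(2.05*s^2 - 1.59*s + 0.28)^3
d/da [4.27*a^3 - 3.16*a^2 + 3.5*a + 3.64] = 12.81*a^2 - 6.32*a + 3.5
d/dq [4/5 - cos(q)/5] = sin(q)/5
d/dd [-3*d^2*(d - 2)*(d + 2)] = 12*d*(2 - d^2)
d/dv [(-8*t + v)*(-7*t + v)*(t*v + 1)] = 56*t^3 - 30*t^2*v + 3*t*v^2 - 15*t + 2*v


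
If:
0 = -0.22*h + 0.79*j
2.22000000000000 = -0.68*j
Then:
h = -11.72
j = -3.26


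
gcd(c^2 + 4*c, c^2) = c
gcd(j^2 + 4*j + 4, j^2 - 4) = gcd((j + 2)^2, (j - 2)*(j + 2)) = j + 2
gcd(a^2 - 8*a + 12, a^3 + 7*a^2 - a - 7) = 1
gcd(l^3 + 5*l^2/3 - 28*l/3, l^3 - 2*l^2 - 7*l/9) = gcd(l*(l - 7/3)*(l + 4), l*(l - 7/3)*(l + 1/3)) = l^2 - 7*l/3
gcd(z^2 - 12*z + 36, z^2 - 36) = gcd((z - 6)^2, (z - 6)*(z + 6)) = z - 6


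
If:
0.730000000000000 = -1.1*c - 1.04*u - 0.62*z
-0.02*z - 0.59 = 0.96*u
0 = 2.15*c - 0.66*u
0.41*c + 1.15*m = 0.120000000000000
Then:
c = -0.19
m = 0.17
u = -0.62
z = 0.20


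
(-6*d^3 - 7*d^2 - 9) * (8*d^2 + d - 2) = -48*d^5 - 62*d^4 + 5*d^3 - 58*d^2 - 9*d + 18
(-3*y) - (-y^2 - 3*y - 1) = y^2 + 1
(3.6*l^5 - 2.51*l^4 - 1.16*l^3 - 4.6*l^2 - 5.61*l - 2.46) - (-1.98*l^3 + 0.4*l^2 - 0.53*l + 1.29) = 3.6*l^5 - 2.51*l^4 + 0.82*l^3 - 5.0*l^2 - 5.08*l - 3.75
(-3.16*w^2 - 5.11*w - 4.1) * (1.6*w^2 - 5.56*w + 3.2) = -5.056*w^4 + 9.3936*w^3 + 11.7396*w^2 + 6.444*w - 13.12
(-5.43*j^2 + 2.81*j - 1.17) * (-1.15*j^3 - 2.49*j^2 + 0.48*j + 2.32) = 6.2445*j^5 + 10.2892*j^4 - 8.2578*j^3 - 8.3355*j^2 + 5.9576*j - 2.7144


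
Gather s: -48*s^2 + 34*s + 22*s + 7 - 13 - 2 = -48*s^2 + 56*s - 8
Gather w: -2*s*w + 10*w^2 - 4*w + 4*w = -2*s*w + 10*w^2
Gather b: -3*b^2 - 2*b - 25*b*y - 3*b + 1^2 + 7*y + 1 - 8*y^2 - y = -3*b^2 + b*(-25*y - 5) - 8*y^2 + 6*y + 2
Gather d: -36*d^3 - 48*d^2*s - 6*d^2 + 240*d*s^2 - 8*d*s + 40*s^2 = -36*d^3 + d^2*(-48*s - 6) + d*(240*s^2 - 8*s) + 40*s^2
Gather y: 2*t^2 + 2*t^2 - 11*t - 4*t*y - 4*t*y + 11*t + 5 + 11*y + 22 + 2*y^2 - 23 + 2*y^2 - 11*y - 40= 4*t^2 - 8*t*y + 4*y^2 - 36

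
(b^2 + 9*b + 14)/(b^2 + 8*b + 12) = (b + 7)/(b + 6)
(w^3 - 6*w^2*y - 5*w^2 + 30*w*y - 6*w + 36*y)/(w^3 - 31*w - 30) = (w - 6*y)/(w + 5)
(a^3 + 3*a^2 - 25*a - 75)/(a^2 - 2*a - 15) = a + 5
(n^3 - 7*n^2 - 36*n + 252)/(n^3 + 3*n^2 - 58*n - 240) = (n^2 - 13*n + 42)/(n^2 - 3*n - 40)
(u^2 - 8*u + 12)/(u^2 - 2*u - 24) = (u - 2)/(u + 4)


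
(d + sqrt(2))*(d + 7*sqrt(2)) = d^2 + 8*sqrt(2)*d + 14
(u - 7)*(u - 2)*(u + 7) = u^3 - 2*u^2 - 49*u + 98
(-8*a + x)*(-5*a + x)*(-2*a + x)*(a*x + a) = -80*a^4*x - 80*a^4 + 66*a^3*x^2 + 66*a^3*x - 15*a^2*x^3 - 15*a^2*x^2 + a*x^4 + a*x^3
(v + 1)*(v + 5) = v^2 + 6*v + 5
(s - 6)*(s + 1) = s^2 - 5*s - 6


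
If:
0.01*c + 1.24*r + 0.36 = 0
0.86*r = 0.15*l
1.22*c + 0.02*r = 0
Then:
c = 0.00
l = -1.66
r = -0.29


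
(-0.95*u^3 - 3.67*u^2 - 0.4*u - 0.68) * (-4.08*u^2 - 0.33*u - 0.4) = 3.876*u^5 + 15.2871*u^4 + 3.2231*u^3 + 4.3744*u^2 + 0.3844*u + 0.272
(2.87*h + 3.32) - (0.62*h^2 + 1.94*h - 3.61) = -0.62*h^2 + 0.93*h + 6.93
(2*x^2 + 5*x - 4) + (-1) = 2*x^2 + 5*x - 5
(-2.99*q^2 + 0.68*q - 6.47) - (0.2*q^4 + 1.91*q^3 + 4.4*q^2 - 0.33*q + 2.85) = -0.2*q^4 - 1.91*q^3 - 7.39*q^2 + 1.01*q - 9.32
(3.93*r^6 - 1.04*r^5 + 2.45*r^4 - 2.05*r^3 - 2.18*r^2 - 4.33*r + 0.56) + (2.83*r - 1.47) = 3.93*r^6 - 1.04*r^5 + 2.45*r^4 - 2.05*r^3 - 2.18*r^2 - 1.5*r - 0.91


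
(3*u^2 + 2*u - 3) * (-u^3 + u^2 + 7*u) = -3*u^5 + u^4 + 26*u^3 + 11*u^2 - 21*u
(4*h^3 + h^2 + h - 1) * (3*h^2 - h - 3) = 12*h^5 - h^4 - 10*h^3 - 7*h^2 - 2*h + 3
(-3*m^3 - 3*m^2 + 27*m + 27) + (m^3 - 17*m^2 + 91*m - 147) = -2*m^3 - 20*m^2 + 118*m - 120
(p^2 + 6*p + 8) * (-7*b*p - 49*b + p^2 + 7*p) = -7*b*p^3 - 91*b*p^2 - 350*b*p - 392*b + p^4 + 13*p^3 + 50*p^2 + 56*p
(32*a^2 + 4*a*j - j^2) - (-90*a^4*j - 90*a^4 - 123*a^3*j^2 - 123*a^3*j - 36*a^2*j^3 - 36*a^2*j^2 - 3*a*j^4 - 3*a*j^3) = 90*a^4*j + 90*a^4 + 123*a^3*j^2 + 123*a^3*j + 36*a^2*j^3 + 36*a^2*j^2 + 32*a^2 + 3*a*j^4 + 3*a*j^3 + 4*a*j - j^2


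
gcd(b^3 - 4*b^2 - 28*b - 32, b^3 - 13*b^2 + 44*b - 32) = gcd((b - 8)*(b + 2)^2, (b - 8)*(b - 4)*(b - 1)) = b - 8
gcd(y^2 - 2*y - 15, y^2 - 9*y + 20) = y - 5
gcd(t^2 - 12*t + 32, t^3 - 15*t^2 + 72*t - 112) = t - 4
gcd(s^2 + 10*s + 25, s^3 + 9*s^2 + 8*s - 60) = s + 5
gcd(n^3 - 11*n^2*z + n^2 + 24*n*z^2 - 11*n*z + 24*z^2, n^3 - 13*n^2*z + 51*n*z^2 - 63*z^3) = -n + 3*z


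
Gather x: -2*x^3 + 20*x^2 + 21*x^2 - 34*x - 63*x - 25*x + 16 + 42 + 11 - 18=-2*x^3 + 41*x^2 - 122*x + 51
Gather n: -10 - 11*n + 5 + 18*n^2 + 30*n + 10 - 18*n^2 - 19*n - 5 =0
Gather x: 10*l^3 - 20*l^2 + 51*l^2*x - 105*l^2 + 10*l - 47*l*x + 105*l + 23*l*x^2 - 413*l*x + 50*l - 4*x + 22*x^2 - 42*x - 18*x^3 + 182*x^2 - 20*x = 10*l^3 - 125*l^2 + 165*l - 18*x^3 + x^2*(23*l + 204) + x*(51*l^2 - 460*l - 66)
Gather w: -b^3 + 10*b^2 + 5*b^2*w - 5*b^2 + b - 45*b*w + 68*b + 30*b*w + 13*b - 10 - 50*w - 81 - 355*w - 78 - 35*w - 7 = -b^3 + 5*b^2 + 82*b + w*(5*b^2 - 15*b - 440) - 176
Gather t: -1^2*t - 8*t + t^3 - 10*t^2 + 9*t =t^3 - 10*t^2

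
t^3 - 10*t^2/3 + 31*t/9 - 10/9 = (t - 5/3)*(t - 1)*(t - 2/3)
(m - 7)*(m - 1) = m^2 - 8*m + 7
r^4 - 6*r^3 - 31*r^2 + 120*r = r*(r - 8)*(r - 3)*(r + 5)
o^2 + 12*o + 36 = (o + 6)^2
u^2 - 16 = (u - 4)*(u + 4)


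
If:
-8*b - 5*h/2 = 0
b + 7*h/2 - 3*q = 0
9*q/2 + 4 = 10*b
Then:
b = 40/253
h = -128/253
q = -136/253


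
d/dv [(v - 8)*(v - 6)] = 2*v - 14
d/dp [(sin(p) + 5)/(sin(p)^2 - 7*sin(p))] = (-cos(p) - 10/tan(p) + 35*cos(p)/sin(p)^2)/(sin(p) - 7)^2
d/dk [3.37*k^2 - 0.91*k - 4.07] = 6.74*k - 0.91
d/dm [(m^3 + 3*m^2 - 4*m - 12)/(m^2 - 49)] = (m^4 - 143*m^2 - 270*m + 196)/(m^4 - 98*m^2 + 2401)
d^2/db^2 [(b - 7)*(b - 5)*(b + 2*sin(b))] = -2*b^2*sin(b) + 24*b*sin(b) + 8*b*cos(b) + 6*b - 66*sin(b) - 48*cos(b) - 24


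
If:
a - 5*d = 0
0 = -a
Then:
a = 0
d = 0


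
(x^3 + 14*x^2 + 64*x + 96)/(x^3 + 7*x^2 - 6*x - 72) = (x + 4)/(x - 3)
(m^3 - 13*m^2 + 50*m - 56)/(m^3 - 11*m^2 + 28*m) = (m - 2)/m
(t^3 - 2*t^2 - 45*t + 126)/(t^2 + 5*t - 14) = (t^2 - 9*t + 18)/(t - 2)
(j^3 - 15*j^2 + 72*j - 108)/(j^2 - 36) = (j^2 - 9*j + 18)/(j + 6)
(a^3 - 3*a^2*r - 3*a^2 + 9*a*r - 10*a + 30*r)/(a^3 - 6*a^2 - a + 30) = (a - 3*r)/(a - 3)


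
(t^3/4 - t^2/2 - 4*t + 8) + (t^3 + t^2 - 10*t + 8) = 5*t^3/4 + t^2/2 - 14*t + 16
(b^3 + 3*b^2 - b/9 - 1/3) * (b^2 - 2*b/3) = b^5 + 7*b^4/3 - 19*b^3/9 - 7*b^2/27 + 2*b/9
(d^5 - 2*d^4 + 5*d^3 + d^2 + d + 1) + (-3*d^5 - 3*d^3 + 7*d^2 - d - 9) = -2*d^5 - 2*d^4 + 2*d^3 + 8*d^2 - 8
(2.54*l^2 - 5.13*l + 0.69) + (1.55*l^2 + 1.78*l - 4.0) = 4.09*l^2 - 3.35*l - 3.31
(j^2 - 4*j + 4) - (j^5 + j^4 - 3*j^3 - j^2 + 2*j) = -j^5 - j^4 + 3*j^3 + 2*j^2 - 6*j + 4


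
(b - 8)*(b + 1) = b^2 - 7*b - 8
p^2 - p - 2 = (p - 2)*(p + 1)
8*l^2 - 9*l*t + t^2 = (-8*l + t)*(-l + t)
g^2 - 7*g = g*(g - 7)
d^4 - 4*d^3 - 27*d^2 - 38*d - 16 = (d - 8)*(d + 1)^2*(d + 2)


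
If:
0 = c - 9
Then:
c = 9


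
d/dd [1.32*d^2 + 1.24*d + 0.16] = 2.64*d + 1.24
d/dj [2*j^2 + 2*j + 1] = 4*j + 2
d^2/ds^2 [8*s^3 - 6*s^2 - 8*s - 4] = 48*s - 12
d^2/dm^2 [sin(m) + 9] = -sin(m)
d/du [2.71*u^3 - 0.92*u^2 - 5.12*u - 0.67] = 8.13*u^2 - 1.84*u - 5.12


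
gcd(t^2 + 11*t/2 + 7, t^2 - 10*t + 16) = 1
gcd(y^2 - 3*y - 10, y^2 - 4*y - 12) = y + 2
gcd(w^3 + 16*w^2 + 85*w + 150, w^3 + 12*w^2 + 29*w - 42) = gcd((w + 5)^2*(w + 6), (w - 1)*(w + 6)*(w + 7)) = w + 6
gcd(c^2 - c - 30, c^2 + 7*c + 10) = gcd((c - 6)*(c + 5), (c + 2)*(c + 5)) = c + 5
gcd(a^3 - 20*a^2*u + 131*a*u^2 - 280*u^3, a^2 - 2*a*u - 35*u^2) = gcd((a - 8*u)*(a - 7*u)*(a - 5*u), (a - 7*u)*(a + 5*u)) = -a + 7*u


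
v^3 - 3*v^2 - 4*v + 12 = (v - 3)*(v - 2)*(v + 2)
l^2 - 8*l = l*(l - 8)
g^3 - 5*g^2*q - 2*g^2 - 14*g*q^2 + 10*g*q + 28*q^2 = (g - 2)*(g - 7*q)*(g + 2*q)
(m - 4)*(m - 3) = m^2 - 7*m + 12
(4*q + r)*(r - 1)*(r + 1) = 4*q*r^2 - 4*q + r^3 - r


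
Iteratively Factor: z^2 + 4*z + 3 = (z + 1)*(z + 3)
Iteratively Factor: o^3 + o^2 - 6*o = (o - 2)*(o^2 + 3*o) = o*(o - 2)*(o + 3)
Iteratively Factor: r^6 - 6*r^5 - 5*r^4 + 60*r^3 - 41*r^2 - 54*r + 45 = (r + 1)*(r^5 - 7*r^4 + 2*r^3 + 58*r^2 - 99*r + 45) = (r - 3)*(r + 1)*(r^4 - 4*r^3 - 10*r^2 + 28*r - 15) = (r - 5)*(r - 3)*(r + 1)*(r^3 + r^2 - 5*r + 3) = (r - 5)*(r - 3)*(r + 1)*(r + 3)*(r^2 - 2*r + 1) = (r - 5)*(r - 3)*(r - 1)*(r + 1)*(r + 3)*(r - 1)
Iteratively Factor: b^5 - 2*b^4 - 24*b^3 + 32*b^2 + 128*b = (b - 4)*(b^4 + 2*b^3 - 16*b^2 - 32*b) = (b - 4)*(b + 4)*(b^3 - 2*b^2 - 8*b) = b*(b - 4)*(b + 4)*(b^2 - 2*b - 8) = b*(b - 4)^2*(b + 4)*(b + 2)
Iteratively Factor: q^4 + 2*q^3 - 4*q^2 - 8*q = (q)*(q^3 + 2*q^2 - 4*q - 8) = q*(q - 2)*(q^2 + 4*q + 4) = q*(q - 2)*(q + 2)*(q + 2)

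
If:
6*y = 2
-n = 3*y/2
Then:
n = -1/2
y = 1/3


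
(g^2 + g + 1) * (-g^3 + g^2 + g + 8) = -g^5 + g^3 + 10*g^2 + 9*g + 8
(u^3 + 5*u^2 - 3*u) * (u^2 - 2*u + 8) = u^5 + 3*u^4 - 5*u^3 + 46*u^2 - 24*u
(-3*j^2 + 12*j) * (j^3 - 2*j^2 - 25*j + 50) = -3*j^5 + 18*j^4 + 51*j^3 - 450*j^2 + 600*j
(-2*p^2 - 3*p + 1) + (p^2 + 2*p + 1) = -p^2 - p + 2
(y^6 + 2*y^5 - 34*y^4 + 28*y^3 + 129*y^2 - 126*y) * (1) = y^6 + 2*y^5 - 34*y^4 + 28*y^3 + 129*y^2 - 126*y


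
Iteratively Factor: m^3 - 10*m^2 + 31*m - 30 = (m - 2)*(m^2 - 8*m + 15) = (m - 5)*(m - 2)*(m - 3)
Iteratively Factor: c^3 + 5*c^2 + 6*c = (c + 2)*(c^2 + 3*c) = c*(c + 2)*(c + 3)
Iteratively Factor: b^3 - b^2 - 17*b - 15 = (b + 1)*(b^2 - 2*b - 15) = (b - 5)*(b + 1)*(b + 3)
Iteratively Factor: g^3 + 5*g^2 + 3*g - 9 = (g - 1)*(g^2 + 6*g + 9) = (g - 1)*(g + 3)*(g + 3)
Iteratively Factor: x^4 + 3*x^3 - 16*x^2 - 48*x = (x + 3)*(x^3 - 16*x) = (x - 4)*(x + 3)*(x^2 + 4*x) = x*(x - 4)*(x + 3)*(x + 4)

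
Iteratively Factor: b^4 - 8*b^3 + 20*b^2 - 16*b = (b - 2)*(b^3 - 6*b^2 + 8*b) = (b - 4)*(b - 2)*(b^2 - 2*b) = (b - 4)*(b - 2)^2*(b)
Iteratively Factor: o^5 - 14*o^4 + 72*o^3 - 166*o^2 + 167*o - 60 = (o - 3)*(o^4 - 11*o^3 + 39*o^2 - 49*o + 20) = (o - 3)*(o - 1)*(o^3 - 10*o^2 + 29*o - 20) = (o - 3)*(o - 1)^2*(o^2 - 9*o + 20) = (o - 4)*(o - 3)*(o - 1)^2*(o - 5)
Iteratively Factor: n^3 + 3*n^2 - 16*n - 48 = (n - 4)*(n^2 + 7*n + 12) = (n - 4)*(n + 3)*(n + 4)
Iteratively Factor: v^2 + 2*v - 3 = (v + 3)*(v - 1)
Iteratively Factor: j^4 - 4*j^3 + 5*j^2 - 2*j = (j - 2)*(j^3 - 2*j^2 + j) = (j - 2)*(j - 1)*(j^2 - j) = j*(j - 2)*(j - 1)*(j - 1)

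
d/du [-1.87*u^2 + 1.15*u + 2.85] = 1.15 - 3.74*u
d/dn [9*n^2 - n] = 18*n - 1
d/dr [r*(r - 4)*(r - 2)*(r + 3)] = 4*r^3 - 9*r^2 - 20*r + 24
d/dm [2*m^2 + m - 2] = 4*m + 1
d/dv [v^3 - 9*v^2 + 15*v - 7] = 3*v^2 - 18*v + 15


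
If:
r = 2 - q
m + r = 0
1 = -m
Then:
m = -1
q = 1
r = 1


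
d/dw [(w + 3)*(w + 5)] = 2*w + 8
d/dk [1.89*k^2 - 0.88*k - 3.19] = 3.78*k - 0.88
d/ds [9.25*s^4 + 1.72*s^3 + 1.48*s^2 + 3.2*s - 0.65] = 37.0*s^3 + 5.16*s^2 + 2.96*s + 3.2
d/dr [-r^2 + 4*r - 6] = 4 - 2*r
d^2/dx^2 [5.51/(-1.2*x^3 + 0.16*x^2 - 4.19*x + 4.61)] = ((39.672*x - 1.7632)*(1.2*x^3 - 0.16*x^2 + 4.19*x - 4.61) - 5.51*(3.6*x^2 - 0.32*x + 4.19)*(7.2*x^2 - 0.64*x + 8.38))/(1.2*x^3 - 0.16*x^2 + 4.19*x - 4.61)^3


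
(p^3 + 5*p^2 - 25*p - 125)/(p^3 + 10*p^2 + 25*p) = (p - 5)/p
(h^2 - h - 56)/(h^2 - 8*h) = (h + 7)/h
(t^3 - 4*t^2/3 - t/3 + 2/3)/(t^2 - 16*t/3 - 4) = (t^2 - 2*t + 1)/(t - 6)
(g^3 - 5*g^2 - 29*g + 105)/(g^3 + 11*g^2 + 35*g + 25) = (g^2 - 10*g + 21)/(g^2 + 6*g + 5)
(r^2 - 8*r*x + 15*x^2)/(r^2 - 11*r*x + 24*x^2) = (-r + 5*x)/(-r + 8*x)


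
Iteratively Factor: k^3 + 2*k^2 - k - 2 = (k + 1)*(k^2 + k - 2) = (k + 1)*(k + 2)*(k - 1)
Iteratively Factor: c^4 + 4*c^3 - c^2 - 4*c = (c - 1)*(c^3 + 5*c^2 + 4*c) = c*(c - 1)*(c^2 + 5*c + 4) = c*(c - 1)*(c + 4)*(c + 1)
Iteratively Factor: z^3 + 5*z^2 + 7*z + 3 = (z + 1)*(z^2 + 4*z + 3) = (z + 1)*(z + 3)*(z + 1)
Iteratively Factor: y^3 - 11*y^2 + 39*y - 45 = (y - 3)*(y^2 - 8*y + 15) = (y - 5)*(y - 3)*(y - 3)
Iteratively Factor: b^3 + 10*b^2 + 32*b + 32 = (b + 2)*(b^2 + 8*b + 16) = (b + 2)*(b + 4)*(b + 4)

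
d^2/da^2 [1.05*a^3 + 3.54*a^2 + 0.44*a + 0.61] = 6.3*a + 7.08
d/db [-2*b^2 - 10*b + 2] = -4*b - 10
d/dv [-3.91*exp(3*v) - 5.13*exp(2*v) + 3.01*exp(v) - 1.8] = (-11.73*exp(2*v) - 10.26*exp(v) + 3.01)*exp(v)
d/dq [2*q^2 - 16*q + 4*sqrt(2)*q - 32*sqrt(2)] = 4*q - 16 + 4*sqrt(2)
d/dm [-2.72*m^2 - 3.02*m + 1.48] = -5.44*m - 3.02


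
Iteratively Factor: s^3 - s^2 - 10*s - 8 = (s - 4)*(s^2 + 3*s + 2) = (s - 4)*(s + 1)*(s + 2)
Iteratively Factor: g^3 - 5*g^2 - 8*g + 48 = (g + 3)*(g^2 - 8*g + 16) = (g - 4)*(g + 3)*(g - 4)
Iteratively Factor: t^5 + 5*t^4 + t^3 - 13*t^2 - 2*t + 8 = (t - 1)*(t^4 + 6*t^3 + 7*t^2 - 6*t - 8) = (t - 1)*(t + 2)*(t^3 + 4*t^2 - t - 4) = (t - 1)^2*(t + 2)*(t^2 + 5*t + 4) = (t - 1)^2*(t + 1)*(t + 2)*(t + 4)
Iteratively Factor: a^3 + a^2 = (a + 1)*(a^2) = a*(a + 1)*(a)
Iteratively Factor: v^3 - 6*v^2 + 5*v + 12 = (v + 1)*(v^2 - 7*v + 12) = (v - 4)*(v + 1)*(v - 3)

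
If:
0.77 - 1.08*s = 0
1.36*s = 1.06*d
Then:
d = 0.91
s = 0.71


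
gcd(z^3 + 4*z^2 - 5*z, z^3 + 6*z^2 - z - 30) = z + 5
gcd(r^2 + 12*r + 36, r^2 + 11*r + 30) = r + 6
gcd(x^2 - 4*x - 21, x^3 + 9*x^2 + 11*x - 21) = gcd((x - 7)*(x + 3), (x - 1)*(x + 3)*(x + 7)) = x + 3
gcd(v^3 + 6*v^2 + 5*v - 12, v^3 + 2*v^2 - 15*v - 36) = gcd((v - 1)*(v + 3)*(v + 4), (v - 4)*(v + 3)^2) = v + 3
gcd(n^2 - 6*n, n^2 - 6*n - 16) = 1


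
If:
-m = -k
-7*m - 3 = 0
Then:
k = -3/7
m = -3/7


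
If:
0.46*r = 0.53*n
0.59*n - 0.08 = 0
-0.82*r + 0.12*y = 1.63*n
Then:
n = 0.14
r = 0.16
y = 2.91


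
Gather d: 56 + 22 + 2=80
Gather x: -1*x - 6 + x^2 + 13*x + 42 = x^2 + 12*x + 36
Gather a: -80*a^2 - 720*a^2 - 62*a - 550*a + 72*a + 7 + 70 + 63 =-800*a^2 - 540*a + 140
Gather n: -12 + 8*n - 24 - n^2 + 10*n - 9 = -n^2 + 18*n - 45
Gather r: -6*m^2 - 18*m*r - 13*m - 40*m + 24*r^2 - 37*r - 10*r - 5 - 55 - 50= -6*m^2 - 53*m + 24*r^2 + r*(-18*m - 47) - 110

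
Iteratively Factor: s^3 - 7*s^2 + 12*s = (s - 3)*(s^2 - 4*s) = (s - 4)*(s - 3)*(s)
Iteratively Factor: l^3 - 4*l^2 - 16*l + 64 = (l + 4)*(l^2 - 8*l + 16) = (l - 4)*(l + 4)*(l - 4)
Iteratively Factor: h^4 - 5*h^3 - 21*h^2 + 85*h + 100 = (h - 5)*(h^3 - 21*h - 20) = (h - 5)*(h + 4)*(h^2 - 4*h - 5) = (h - 5)*(h + 1)*(h + 4)*(h - 5)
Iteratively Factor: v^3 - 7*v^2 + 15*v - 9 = (v - 3)*(v^2 - 4*v + 3) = (v - 3)*(v - 1)*(v - 3)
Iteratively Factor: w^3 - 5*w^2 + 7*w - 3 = (w - 1)*(w^2 - 4*w + 3) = (w - 3)*(w - 1)*(w - 1)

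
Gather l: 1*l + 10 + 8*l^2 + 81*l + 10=8*l^2 + 82*l + 20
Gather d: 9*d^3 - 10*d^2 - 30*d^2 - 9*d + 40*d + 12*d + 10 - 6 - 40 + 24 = 9*d^3 - 40*d^2 + 43*d - 12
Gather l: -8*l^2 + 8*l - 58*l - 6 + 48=-8*l^2 - 50*l + 42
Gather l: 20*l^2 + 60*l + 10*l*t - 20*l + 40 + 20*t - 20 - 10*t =20*l^2 + l*(10*t + 40) + 10*t + 20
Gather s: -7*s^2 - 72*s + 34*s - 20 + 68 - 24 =-7*s^2 - 38*s + 24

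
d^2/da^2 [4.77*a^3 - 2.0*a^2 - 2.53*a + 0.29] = 28.62*a - 4.0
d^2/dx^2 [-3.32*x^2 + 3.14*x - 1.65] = -6.64000000000000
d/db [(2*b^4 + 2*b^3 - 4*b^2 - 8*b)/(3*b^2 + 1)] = 2*(6*b^5 + 3*b^4 + 4*b^3 + 15*b^2 - 4*b - 4)/(9*b^4 + 6*b^2 + 1)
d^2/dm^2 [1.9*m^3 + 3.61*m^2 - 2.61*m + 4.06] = 11.4*m + 7.22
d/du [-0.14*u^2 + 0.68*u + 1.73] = 0.68 - 0.28*u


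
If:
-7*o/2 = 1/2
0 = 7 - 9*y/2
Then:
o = -1/7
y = 14/9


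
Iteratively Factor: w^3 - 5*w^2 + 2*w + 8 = (w + 1)*(w^2 - 6*w + 8) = (w - 2)*(w + 1)*(w - 4)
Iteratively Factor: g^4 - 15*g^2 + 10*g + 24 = (g + 1)*(g^3 - g^2 - 14*g + 24) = (g + 1)*(g + 4)*(g^2 - 5*g + 6) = (g - 2)*(g + 1)*(g + 4)*(g - 3)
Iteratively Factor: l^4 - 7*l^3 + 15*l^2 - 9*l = (l - 1)*(l^3 - 6*l^2 + 9*l) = (l - 3)*(l - 1)*(l^2 - 3*l) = l*(l - 3)*(l - 1)*(l - 3)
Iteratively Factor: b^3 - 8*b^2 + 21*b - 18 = (b - 2)*(b^2 - 6*b + 9) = (b - 3)*(b - 2)*(b - 3)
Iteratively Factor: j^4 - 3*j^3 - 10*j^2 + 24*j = (j - 2)*(j^3 - j^2 - 12*j) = j*(j - 2)*(j^2 - j - 12) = j*(j - 4)*(j - 2)*(j + 3)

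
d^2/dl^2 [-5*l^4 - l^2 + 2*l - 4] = -60*l^2 - 2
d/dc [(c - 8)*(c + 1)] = 2*c - 7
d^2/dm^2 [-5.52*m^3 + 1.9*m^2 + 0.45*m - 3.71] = 3.8 - 33.12*m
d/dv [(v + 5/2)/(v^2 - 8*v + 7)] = (v^2 - 8*v - (v - 4)*(2*v + 5) + 7)/(v^2 - 8*v + 7)^2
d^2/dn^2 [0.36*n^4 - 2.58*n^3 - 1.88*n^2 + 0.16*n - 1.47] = 4.32*n^2 - 15.48*n - 3.76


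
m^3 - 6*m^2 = m^2*(m - 6)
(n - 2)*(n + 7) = n^2 + 5*n - 14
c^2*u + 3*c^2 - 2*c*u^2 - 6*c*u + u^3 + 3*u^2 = (-c + u)^2*(u + 3)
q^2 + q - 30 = (q - 5)*(q + 6)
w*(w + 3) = w^2 + 3*w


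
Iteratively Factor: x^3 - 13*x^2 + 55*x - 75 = (x - 5)*(x^2 - 8*x + 15) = (x - 5)^2*(x - 3)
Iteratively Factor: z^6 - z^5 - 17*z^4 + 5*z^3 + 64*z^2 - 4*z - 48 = (z + 3)*(z^5 - 4*z^4 - 5*z^3 + 20*z^2 + 4*z - 16) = (z - 1)*(z + 3)*(z^4 - 3*z^3 - 8*z^2 + 12*z + 16) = (z - 4)*(z - 1)*(z + 3)*(z^3 + z^2 - 4*z - 4) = (z - 4)*(z - 1)*(z + 1)*(z + 3)*(z^2 - 4) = (z - 4)*(z - 2)*(z - 1)*(z + 1)*(z + 3)*(z + 2)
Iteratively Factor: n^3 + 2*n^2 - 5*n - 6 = (n - 2)*(n^2 + 4*n + 3) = (n - 2)*(n + 3)*(n + 1)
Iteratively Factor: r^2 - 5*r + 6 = (r - 3)*(r - 2)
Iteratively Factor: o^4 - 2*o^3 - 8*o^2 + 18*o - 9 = (o - 1)*(o^3 - o^2 - 9*o + 9) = (o - 1)*(o + 3)*(o^2 - 4*o + 3) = (o - 1)^2*(o + 3)*(o - 3)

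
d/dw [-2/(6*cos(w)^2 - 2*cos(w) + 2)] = (1 - 6*cos(w))*sin(w)/(3*sin(w)^2 + cos(w) - 4)^2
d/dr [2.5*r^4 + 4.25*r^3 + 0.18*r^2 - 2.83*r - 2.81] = 10.0*r^3 + 12.75*r^2 + 0.36*r - 2.83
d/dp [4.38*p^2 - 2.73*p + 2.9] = 8.76*p - 2.73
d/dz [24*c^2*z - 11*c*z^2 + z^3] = 24*c^2 - 22*c*z + 3*z^2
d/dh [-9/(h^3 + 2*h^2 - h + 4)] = 9*(3*h^2 + 4*h - 1)/(h^3 + 2*h^2 - h + 4)^2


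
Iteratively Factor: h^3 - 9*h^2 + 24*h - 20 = (h - 2)*(h^2 - 7*h + 10) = (h - 5)*(h - 2)*(h - 2)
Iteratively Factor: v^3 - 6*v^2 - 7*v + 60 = (v - 5)*(v^2 - v - 12) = (v - 5)*(v + 3)*(v - 4)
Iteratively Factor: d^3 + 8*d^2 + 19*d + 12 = (d + 1)*(d^2 + 7*d + 12) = (d + 1)*(d + 3)*(d + 4)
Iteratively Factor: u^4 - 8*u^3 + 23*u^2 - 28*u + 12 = (u - 2)*(u^3 - 6*u^2 + 11*u - 6) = (u - 2)*(u - 1)*(u^2 - 5*u + 6) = (u - 2)^2*(u - 1)*(u - 3)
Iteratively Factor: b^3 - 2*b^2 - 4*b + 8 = (b + 2)*(b^2 - 4*b + 4) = (b - 2)*(b + 2)*(b - 2)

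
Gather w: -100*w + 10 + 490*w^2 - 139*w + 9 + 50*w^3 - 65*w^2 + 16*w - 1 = 50*w^3 + 425*w^2 - 223*w + 18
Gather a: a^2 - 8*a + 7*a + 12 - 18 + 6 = a^2 - a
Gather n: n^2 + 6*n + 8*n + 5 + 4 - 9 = n^2 + 14*n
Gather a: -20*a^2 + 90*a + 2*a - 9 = -20*a^2 + 92*a - 9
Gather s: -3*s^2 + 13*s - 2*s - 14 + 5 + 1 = -3*s^2 + 11*s - 8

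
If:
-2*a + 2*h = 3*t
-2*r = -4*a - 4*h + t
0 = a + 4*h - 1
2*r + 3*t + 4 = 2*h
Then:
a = -29/11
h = 10/11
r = -51/11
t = 26/11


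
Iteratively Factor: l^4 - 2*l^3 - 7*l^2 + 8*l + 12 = (l - 3)*(l^3 + l^2 - 4*l - 4) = (l - 3)*(l - 2)*(l^2 + 3*l + 2) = (l - 3)*(l - 2)*(l + 2)*(l + 1)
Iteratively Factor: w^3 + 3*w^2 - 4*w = (w)*(w^2 + 3*w - 4) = w*(w - 1)*(w + 4)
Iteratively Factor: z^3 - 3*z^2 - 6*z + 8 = (z - 1)*(z^2 - 2*z - 8) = (z - 1)*(z + 2)*(z - 4)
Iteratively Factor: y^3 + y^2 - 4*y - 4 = (y + 2)*(y^2 - y - 2) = (y - 2)*(y + 2)*(y + 1)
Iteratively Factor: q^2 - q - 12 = (q + 3)*(q - 4)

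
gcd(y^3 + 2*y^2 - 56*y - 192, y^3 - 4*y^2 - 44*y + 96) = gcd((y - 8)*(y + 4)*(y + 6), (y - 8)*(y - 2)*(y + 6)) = y^2 - 2*y - 48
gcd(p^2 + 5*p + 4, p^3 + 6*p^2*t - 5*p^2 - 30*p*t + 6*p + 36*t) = 1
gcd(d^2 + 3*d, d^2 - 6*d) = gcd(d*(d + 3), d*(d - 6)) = d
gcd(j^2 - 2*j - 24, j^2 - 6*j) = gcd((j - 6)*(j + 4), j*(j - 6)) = j - 6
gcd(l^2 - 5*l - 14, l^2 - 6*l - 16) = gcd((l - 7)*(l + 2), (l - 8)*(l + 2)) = l + 2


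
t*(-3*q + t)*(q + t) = -3*q^2*t - 2*q*t^2 + t^3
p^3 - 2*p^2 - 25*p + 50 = (p - 5)*(p - 2)*(p + 5)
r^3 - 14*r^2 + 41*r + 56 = (r - 8)*(r - 7)*(r + 1)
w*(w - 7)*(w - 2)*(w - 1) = w^4 - 10*w^3 + 23*w^2 - 14*w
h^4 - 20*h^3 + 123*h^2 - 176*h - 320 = (h - 8)^2*(h - 5)*(h + 1)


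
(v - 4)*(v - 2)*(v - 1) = v^3 - 7*v^2 + 14*v - 8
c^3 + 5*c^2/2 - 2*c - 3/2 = (c - 1)*(c + 1/2)*(c + 3)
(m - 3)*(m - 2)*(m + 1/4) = m^3 - 19*m^2/4 + 19*m/4 + 3/2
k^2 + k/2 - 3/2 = (k - 1)*(k + 3/2)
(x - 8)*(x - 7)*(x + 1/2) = x^3 - 29*x^2/2 + 97*x/2 + 28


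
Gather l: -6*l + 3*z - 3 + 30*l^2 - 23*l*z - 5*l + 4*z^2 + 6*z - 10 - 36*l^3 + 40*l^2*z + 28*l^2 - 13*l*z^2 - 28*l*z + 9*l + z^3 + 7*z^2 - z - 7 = -36*l^3 + l^2*(40*z + 58) + l*(-13*z^2 - 51*z - 2) + z^3 + 11*z^2 + 8*z - 20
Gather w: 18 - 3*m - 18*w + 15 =-3*m - 18*w + 33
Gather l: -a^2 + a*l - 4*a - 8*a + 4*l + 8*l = -a^2 - 12*a + l*(a + 12)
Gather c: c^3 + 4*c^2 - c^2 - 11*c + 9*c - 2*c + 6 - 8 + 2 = c^3 + 3*c^2 - 4*c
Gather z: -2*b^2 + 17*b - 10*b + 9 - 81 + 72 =-2*b^2 + 7*b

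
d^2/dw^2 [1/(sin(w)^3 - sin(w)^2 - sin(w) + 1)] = (-7*sin(w) + 9*cos(w)^2 - 13)/((sin(w) - 1)*cos(w)^4)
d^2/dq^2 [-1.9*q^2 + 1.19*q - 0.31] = -3.80000000000000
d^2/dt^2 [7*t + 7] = 0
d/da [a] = 1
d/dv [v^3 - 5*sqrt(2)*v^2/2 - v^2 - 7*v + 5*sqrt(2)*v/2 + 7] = 3*v^2 - 5*sqrt(2)*v - 2*v - 7 + 5*sqrt(2)/2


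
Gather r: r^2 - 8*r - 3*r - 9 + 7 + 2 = r^2 - 11*r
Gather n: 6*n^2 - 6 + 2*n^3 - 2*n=2*n^3 + 6*n^2 - 2*n - 6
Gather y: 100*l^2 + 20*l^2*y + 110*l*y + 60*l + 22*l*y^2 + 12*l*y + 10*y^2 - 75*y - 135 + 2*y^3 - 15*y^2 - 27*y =100*l^2 + 60*l + 2*y^3 + y^2*(22*l - 5) + y*(20*l^2 + 122*l - 102) - 135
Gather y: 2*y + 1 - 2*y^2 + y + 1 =-2*y^2 + 3*y + 2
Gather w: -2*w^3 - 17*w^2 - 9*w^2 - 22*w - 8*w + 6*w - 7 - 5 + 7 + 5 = -2*w^3 - 26*w^2 - 24*w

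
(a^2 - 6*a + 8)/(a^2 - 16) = (a - 2)/(a + 4)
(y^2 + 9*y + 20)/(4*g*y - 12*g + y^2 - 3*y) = (y^2 + 9*y + 20)/(4*g*y - 12*g + y^2 - 3*y)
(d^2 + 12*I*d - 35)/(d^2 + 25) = (d + 7*I)/(d - 5*I)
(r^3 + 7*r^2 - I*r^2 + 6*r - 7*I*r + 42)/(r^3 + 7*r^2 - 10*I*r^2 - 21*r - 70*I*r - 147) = (r + 2*I)/(r - 7*I)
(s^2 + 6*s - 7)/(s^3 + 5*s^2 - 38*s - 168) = (s - 1)/(s^2 - 2*s - 24)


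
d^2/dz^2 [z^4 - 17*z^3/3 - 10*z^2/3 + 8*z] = 12*z^2 - 34*z - 20/3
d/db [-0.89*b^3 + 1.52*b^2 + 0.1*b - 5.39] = -2.67*b^2 + 3.04*b + 0.1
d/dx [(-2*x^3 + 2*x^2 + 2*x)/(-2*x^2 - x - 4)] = 2*(2*x^4 + 2*x^3 + 13*x^2 - 8*x - 4)/(4*x^4 + 4*x^3 + 17*x^2 + 8*x + 16)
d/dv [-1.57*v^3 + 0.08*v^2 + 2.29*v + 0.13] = -4.71*v^2 + 0.16*v + 2.29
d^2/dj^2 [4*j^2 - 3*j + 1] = 8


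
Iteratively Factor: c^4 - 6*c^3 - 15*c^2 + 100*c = (c - 5)*(c^3 - c^2 - 20*c) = c*(c - 5)*(c^2 - c - 20) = c*(c - 5)*(c + 4)*(c - 5)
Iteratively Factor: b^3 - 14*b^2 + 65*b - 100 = (b - 5)*(b^2 - 9*b + 20) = (b - 5)^2*(b - 4)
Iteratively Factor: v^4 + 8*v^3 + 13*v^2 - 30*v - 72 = (v + 3)*(v^3 + 5*v^2 - 2*v - 24) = (v - 2)*(v + 3)*(v^2 + 7*v + 12) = (v - 2)*(v + 3)^2*(v + 4)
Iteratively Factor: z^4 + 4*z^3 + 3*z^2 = (z)*(z^3 + 4*z^2 + 3*z) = z^2*(z^2 + 4*z + 3) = z^2*(z + 3)*(z + 1)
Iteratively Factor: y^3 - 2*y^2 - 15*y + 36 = (y + 4)*(y^2 - 6*y + 9) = (y - 3)*(y + 4)*(y - 3)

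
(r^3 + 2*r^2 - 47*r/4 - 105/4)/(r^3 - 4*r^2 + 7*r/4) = (2*r^2 + 11*r + 15)/(r*(2*r - 1))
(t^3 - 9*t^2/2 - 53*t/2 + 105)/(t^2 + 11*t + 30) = (t^2 - 19*t/2 + 21)/(t + 6)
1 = 1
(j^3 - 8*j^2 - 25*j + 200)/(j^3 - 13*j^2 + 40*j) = (j + 5)/j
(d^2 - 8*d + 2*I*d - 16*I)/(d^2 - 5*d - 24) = (d + 2*I)/(d + 3)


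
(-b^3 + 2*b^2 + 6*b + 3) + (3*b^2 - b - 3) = -b^3 + 5*b^2 + 5*b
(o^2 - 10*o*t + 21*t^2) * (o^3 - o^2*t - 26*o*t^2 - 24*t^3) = o^5 - 11*o^4*t + 5*o^3*t^2 + 215*o^2*t^3 - 306*o*t^4 - 504*t^5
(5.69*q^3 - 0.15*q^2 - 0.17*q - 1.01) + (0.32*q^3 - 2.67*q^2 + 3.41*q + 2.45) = 6.01*q^3 - 2.82*q^2 + 3.24*q + 1.44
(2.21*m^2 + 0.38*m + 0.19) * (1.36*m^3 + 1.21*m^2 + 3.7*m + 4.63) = 3.0056*m^5 + 3.1909*m^4 + 8.8952*m^3 + 11.8682*m^2 + 2.4624*m + 0.8797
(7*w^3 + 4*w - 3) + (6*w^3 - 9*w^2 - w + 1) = 13*w^3 - 9*w^2 + 3*w - 2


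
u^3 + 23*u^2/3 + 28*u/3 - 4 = (u - 1/3)*(u + 2)*(u + 6)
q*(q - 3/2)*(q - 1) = q^3 - 5*q^2/2 + 3*q/2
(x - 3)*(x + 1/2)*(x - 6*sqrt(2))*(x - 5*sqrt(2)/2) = x^4 - 17*sqrt(2)*x^3/2 - 5*x^3/2 + 57*x^2/2 + 85*sqrt(2)*x^2/4 - 75*x + 51*sqrt(2)*x/4 - 45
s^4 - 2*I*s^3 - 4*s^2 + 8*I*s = s*(s - 2)*(s + 2)*(s - 2*I)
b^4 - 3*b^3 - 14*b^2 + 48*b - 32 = (b - 4)*(b - 2)*(b - 1)*(b + 4)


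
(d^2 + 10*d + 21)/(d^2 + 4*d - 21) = (d + 3)/(d - 3)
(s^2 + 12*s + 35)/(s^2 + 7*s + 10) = (s + 7)/(s + 2)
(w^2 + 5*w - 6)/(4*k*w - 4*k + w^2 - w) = (w + 6)/(4*k + w)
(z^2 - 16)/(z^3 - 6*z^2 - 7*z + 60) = (z + 4)/(z^2 - 2*z - 15)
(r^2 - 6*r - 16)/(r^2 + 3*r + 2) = (r - 8)/(r + 1)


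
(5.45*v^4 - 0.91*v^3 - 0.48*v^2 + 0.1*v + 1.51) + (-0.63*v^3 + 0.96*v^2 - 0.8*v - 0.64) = 5.45*v^4 - 1.54*v^3 + 0.48*v^2 - 0.7*v + 0.87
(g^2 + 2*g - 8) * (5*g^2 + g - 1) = 5*g^4 + 11*g^3 - 39*g^2 - 10*g + 8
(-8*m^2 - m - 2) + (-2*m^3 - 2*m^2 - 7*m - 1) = -2*m^3 - 10*m^2 - 8*m - 3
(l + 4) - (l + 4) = 0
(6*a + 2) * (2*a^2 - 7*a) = 12*a^3 - 38*a^2 - 14*a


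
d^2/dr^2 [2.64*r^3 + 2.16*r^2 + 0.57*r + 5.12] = 15.84*r + 4.32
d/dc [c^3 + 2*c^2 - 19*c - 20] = 3*c^2 + 4*c - 19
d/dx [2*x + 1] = 2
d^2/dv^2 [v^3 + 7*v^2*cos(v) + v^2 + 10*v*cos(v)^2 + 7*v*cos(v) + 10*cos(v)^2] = -7*v^2*cos(v) - 28*v*sin(v) - 7*v*cos(v) - 20*v*cos(2*v) + 6*v - 20*sqrt(2)*sin(2*v + pi/4) + 14*sqrt(2)*cos(v + pi/4) + 2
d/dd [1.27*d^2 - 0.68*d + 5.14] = 2.54*d - 0.68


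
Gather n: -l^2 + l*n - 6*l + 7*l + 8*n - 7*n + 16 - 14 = -l^2 + l + n*(l + 1) + 2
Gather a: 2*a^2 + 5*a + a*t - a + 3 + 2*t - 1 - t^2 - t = 2*a^2 + a*(t + 4) - t^2 + t + 2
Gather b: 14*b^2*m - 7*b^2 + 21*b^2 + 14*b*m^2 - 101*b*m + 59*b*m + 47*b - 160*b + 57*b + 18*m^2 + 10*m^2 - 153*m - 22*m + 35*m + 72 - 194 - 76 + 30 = b^2*(14*m + 14) + b*(14*m^2 - 42*m - 56) + 28*m^2 - 140*m - 168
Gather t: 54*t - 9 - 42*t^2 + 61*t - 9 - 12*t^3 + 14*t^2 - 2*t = -12*t^3 - 28*t^2 + 113*t - 18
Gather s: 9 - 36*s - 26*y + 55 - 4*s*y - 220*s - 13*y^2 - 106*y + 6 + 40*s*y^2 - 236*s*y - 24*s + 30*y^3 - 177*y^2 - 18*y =s*(40*y^2 - 240*y - 280) + 30*y^3 - 190*y^2 - 150*y + 70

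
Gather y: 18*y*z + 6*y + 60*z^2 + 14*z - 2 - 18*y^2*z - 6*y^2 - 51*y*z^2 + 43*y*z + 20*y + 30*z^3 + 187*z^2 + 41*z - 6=y^2*(-18*z - 6) + y*(-51*z^2 + 61*z + 26) + 30*z^3 + 247*z^2 + 55*z - 8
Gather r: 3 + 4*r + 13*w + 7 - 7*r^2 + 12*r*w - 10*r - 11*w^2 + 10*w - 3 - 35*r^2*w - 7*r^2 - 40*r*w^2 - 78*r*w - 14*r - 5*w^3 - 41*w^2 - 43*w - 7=r^2*(-35*w - 14) + r*(-40*w^2 - 66*w - 20) - 5*w^3 - 52*w^2 - 20*w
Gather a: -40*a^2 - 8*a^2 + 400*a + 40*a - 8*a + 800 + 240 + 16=-48*a^2 + 432*a + 1056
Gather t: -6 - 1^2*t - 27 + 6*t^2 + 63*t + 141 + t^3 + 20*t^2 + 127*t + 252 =t^3 + 26*t^2 + 189*t + 360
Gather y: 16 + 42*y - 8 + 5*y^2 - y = 5*y^2 + 41*y + 8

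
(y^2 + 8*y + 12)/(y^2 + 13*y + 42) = (y + 2)/(y + 7)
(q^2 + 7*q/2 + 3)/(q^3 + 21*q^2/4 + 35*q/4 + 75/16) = 8*(q + 2)/(8*q^2 + 30*q + 25)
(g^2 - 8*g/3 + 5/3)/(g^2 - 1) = (g - 5/3)/(g + 1)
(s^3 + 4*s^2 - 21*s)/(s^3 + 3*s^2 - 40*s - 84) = s*(s - 3)/(s^2 - 4*s - 12)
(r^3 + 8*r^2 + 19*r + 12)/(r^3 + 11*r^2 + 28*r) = (r^2 + 4*r + 3)/(r*(r + 7))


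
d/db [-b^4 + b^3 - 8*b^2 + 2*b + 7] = -4*b^3 + 3*b^2 - 16*b + 2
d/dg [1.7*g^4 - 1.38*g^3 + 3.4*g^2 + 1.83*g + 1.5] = 6.8*g^3 - 4.14*g^2 + 6.8*g + 1.83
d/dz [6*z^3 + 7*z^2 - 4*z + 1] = 18*z^2 + 14*z - 4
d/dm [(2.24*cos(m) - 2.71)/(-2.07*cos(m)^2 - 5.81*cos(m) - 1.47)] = (-4.6368*cos(m)^2 + 11.2194*cos(m) + 19.0379)*sin(m)/(4.2849*cos(m)^4 + 24.0534*cos(m)^3 + 39.8419*cos(m)^2 + 17.0814*cos(m) + 2.1609)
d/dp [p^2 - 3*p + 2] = 2*p - 3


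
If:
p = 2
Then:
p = 2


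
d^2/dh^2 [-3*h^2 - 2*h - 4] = -6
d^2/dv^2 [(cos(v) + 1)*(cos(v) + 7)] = -8*cos(v) - 2*cos(2*v)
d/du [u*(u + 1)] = 2*u + 1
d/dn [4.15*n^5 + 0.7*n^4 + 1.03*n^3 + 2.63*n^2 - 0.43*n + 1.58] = 20.75*n^4 + 2.8*n^3 + 3.09*n^2 + 5.26*n - 0.43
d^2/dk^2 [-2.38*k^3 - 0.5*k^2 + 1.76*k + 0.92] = -14.28*k - 1.0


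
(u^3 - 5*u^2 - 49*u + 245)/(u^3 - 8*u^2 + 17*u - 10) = (u^2 - 49)/(u^2 - 3*u + 2)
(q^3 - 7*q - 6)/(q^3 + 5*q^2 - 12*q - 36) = (q + 1)/(q + 6)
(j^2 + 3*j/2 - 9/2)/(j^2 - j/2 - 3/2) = (j + 3)/(j + 1)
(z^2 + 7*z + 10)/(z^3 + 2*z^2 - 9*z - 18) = (z + 5)/(z^2 - 9)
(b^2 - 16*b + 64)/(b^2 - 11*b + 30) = (b^2 - 16*b + 64)/(b^2 - 11*b + 30)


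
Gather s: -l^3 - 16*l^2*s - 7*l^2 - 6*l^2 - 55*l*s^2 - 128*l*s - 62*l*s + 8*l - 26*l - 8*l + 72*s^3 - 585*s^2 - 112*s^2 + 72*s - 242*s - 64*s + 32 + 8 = -l^3 - 13*l^2 - 26*l + 72*s^3 + s^2*(-55*l - 697) + s*(-16*l^2 - 190*l - 234) + 40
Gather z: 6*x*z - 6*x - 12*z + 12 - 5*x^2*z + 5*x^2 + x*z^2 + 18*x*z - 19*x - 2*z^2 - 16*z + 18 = 5*x^2 - 25*x + z^2*(x - 2) + z*(-5*x^2 + 24*x - 28) + 30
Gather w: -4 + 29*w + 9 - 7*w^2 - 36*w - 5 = -7*w^2 - 7*w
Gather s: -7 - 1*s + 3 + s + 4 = 0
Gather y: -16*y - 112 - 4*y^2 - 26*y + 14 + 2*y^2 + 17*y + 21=-2*y^2 - 25*y - 77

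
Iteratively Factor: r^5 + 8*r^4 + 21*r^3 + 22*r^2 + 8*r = (r + 1)*(r^4 + 7*r^3 + 14*r^2 + 8*r) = (r + 1)^2*(r^3 + 6*r^2 + 8*r) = (r + 1)^2*(r + 2)*(r^2 + 4*r) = r*(r + 1)^2*(r + 2)*(r + 4)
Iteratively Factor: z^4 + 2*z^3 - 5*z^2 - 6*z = (z + 3)*(z^3 - z^2 - 2*z) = (z - 2)*(z + 3)*(z^2 + z) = (z - 2)*(z + 1)*(z + 3)*(z)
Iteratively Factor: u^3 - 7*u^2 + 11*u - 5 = (u - 5)*(u^2 - 2*u + 1) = (u - 5)*(u - 1)*(u - 1)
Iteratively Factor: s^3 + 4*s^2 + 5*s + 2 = (s + 2)*(s^2 + 2*s + 1) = (s + 1)*(s + 2)*(s + 1)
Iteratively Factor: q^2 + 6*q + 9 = (q + 3)*(q + 3)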